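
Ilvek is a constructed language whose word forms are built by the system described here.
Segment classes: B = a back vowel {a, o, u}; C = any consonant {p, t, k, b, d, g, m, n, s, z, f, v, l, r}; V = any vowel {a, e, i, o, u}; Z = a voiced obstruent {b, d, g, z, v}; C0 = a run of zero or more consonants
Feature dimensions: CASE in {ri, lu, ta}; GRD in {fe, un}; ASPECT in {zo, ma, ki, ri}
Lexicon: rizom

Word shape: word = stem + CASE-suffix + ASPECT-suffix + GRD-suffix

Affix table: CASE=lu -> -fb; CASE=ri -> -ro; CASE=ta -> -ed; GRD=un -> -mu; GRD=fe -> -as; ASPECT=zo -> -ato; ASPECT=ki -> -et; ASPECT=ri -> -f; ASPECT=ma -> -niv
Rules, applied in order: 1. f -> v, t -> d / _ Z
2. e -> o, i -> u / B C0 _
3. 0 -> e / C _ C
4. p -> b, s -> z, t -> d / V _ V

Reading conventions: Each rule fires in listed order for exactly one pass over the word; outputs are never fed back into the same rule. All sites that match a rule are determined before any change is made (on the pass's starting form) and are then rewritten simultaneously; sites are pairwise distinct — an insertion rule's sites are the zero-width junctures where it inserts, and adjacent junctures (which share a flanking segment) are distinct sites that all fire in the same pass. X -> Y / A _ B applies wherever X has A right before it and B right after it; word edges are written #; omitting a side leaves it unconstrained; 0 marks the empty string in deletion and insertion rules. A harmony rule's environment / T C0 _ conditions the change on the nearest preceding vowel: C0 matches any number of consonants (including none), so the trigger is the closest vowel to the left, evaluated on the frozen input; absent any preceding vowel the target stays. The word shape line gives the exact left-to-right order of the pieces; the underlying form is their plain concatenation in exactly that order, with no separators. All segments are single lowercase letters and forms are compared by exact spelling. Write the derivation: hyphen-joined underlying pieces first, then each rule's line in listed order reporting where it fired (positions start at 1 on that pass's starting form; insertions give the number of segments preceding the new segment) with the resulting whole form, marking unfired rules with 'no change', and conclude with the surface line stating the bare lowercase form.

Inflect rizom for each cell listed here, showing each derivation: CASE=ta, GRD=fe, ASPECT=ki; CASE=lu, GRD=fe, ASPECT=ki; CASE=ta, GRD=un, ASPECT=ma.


cell CASE=ta, GRD=fe, ASPECT=ki:
underlying: rizom-ed-et-as
1. f -> v, t -> d / _ Z: no change
2. e -> o, i -> u / B C0 _: fires at position(s) 6: rizomodetas
3. 0 -> e / C _ C: no change
4. p -> b, s -> z, t -> d / V _ V: fires at position(s) 9: rizomodedas
surface: rizomodedas

cell CASE=lu, GRD=fe, ASPECT=ki:
underlying: rizom-fb-et-as
1. f -> v, t -> d / _ Z: fires at position(s) 6: rizomvbetas
2. e -> o, i -> u / B C0 _: fires at position(s) 8: rizomvbotas
3. 0 -> e / C _ C: inserts after position(s) 5, 6: rizomevebotas
4. p -> b, s -> z, t -> d / V _ V: fires at position(s) 11: rizomevebodas
surface: rizomevebodas

cell CASE=ta, GRD=un, ASPECT=ma:
underlying: rizom-ed-niv-mu
1. f -> v, t -> d / _ Z: no change
2. e -> o, i -> u / B C0 _: fires at position(s) 6: rizomodnivmu
3. 0 -> e / C _ C: inserts after position(s) 7, 10: rizomodenivemu
4. p -> b, s -> z, t -> d / V _ V: no change
surface: rizomodenivemu


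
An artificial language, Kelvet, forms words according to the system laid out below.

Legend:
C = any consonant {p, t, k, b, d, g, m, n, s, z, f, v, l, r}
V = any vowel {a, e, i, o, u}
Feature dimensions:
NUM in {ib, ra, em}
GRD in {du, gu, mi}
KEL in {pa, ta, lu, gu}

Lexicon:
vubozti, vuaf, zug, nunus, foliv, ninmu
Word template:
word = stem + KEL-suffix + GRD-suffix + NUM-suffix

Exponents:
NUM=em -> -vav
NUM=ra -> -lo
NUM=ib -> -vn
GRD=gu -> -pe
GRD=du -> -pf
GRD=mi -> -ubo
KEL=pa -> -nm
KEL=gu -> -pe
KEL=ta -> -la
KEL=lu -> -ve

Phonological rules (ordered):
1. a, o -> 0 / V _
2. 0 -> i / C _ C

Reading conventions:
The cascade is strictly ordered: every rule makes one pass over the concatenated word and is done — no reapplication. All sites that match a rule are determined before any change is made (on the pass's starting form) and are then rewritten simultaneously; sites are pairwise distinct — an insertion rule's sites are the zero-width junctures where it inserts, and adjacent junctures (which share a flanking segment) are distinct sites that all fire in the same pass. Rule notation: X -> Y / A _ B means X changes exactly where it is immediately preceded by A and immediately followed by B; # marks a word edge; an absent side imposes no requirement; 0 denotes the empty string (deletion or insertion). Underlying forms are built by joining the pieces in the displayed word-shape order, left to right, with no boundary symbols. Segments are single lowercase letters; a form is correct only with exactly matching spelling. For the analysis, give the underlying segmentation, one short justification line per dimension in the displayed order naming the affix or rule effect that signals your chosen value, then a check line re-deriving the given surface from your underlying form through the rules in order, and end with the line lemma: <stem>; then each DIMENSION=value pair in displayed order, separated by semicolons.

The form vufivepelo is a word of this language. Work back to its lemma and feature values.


underlying: vuaf-ve-pe-lo
NUM=ra - signalled by the affix -lo
GRD=gu - signalled by the affix -pe
KEL=lu - signalled by the affix -ve
check: vuafvepelo -> vufvepelo -> vufivepelo
lemma: vuaf; NUM=ra; GRD=gu; KEL=lu


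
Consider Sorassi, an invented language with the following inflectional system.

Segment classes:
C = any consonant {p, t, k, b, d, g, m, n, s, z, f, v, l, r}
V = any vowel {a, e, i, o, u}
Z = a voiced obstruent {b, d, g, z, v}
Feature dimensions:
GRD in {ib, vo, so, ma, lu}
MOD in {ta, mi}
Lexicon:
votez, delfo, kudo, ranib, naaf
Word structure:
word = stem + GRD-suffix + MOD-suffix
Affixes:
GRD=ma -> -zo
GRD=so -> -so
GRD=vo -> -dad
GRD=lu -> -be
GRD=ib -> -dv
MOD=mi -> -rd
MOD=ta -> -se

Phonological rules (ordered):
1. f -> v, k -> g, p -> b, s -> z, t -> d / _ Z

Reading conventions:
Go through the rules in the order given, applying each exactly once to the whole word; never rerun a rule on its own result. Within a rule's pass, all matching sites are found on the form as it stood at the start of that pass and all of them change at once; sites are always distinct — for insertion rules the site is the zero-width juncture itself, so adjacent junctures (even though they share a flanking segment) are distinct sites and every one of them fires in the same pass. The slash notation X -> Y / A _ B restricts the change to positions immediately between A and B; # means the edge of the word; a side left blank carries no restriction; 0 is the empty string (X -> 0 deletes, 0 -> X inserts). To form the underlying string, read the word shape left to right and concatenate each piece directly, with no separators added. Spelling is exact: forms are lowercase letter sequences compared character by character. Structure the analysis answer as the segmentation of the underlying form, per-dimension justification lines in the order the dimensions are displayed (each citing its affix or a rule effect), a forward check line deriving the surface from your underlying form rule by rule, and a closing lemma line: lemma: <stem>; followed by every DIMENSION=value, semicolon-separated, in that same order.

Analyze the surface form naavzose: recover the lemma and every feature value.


underlying: naaf-zo-se
GRD=ma - signalled by the affix -zo
MOD=ta - signalled by the affix -se
check: naafzose -> naavzose
lemma: naaf; GRD=ma; MOD=ta


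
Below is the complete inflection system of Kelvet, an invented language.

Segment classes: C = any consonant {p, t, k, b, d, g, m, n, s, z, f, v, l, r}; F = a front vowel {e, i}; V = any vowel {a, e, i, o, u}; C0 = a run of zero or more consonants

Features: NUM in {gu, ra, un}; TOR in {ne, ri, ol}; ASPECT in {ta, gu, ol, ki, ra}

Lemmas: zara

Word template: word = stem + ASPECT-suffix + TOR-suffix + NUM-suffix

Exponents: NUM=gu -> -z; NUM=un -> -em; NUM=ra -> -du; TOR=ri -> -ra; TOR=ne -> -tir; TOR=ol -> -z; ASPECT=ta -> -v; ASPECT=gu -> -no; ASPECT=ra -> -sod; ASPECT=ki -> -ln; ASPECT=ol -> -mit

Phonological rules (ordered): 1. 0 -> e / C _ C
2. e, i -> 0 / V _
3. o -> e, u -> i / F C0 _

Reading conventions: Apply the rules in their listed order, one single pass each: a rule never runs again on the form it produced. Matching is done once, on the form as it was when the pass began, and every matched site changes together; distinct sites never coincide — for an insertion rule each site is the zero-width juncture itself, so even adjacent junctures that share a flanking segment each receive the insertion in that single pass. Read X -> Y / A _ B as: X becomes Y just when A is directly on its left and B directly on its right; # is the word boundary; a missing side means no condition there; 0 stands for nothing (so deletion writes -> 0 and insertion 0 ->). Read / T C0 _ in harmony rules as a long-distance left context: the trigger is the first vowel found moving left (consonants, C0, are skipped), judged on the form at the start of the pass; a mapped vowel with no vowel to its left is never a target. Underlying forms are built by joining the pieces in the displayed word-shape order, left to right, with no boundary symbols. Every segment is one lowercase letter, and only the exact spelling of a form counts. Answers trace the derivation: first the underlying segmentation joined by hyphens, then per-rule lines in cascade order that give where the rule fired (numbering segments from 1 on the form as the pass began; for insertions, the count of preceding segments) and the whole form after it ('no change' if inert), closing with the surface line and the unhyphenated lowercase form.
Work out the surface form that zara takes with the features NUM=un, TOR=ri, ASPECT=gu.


underlying: zara-no-ra-em
1. 0 -> e / C _ C: no change
2. e, i -> 0 / V _: fires at position(s) 9: zaranoram
3. o -> e, u -> i / F C0 _: no change
surface: zaranoram


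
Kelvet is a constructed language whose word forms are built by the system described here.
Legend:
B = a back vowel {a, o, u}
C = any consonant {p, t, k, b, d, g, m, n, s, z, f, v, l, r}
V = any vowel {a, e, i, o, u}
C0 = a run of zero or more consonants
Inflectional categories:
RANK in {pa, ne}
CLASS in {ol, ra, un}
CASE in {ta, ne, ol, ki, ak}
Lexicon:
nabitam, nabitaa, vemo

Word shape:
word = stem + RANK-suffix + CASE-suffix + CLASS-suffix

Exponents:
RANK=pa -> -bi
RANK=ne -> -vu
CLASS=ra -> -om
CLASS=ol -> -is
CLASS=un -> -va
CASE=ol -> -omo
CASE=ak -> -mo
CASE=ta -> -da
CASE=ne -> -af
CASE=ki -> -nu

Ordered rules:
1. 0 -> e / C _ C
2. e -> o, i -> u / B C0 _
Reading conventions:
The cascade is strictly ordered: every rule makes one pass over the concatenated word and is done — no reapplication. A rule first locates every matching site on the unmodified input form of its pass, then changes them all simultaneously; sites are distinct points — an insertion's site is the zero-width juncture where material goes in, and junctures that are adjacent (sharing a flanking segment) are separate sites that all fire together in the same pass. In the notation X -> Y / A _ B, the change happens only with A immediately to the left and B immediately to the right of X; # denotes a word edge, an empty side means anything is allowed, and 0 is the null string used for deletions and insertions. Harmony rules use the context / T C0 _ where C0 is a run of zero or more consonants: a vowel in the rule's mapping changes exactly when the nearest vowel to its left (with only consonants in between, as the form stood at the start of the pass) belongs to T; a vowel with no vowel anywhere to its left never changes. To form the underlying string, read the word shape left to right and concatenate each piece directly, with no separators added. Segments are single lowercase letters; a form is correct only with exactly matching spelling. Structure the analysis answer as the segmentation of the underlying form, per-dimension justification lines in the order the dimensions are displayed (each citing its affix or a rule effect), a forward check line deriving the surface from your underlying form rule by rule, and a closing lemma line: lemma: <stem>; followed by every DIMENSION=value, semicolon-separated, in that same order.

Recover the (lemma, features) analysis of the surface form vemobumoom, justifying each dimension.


underlying: vemo-bi-mo-om
RANK=pa - signalled by the affix -bi
CLASS=ra - signalled by the affix -om
CASE=ak - signalled by the affix -mo
check: vemobimoom -> vemobimoom -> vemobumoom
lemma: vemo; RANK=pa; CLASS=ra; CASE=ak


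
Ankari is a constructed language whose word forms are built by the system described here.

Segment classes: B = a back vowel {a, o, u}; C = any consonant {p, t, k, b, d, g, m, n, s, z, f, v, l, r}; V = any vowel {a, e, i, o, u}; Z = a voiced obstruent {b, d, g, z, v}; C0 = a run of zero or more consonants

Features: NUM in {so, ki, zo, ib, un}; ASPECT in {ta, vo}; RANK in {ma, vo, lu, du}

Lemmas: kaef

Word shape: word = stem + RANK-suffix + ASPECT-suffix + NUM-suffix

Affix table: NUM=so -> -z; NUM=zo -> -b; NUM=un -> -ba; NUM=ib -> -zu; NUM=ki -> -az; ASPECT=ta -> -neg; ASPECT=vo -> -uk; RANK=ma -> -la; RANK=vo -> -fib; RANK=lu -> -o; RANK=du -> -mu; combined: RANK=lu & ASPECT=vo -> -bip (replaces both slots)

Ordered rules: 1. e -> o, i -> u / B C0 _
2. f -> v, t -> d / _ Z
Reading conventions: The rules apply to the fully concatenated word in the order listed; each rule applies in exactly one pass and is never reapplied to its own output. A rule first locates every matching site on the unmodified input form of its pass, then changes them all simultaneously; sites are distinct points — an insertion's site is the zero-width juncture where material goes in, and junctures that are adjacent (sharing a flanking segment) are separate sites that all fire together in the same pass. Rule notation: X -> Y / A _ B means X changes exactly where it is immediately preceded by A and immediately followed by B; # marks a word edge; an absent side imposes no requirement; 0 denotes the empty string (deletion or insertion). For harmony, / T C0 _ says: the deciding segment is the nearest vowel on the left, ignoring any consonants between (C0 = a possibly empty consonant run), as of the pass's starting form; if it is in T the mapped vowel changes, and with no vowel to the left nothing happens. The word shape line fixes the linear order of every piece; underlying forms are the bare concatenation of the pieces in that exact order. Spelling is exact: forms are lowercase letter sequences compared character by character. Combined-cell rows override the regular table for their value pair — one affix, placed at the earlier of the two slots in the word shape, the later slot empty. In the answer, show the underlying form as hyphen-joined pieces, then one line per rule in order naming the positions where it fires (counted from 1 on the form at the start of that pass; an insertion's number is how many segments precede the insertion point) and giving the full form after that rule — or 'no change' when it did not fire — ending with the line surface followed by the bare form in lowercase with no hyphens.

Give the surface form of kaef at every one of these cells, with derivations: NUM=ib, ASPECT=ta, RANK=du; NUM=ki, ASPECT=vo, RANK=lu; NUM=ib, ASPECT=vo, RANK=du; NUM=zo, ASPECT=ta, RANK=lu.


cell NUM=ib, ASPECT=ta, RANK=du:
underlying: kaef-mu-neg-zu
1. e -> o, i -> u / B C0 _: fires at position(s) 3, 8: kaofmunogzu
2. f -> v, t -> d / _ Z: no change
surface: kaofmunogzu

cell NUM=ki, ASPECT=vo, RANK=lu:
underlying: kaef-bip-az
1. e -> o, i -> u / B C0 _: fires at position(s) 3: kaofbipaz
2. f -> v, t -> d / _ Z: fires at position(s) 4: kaovbipaz
surface: kaovbipaz

cell NUM=ib, ASPECT=vo, RANK=du:
underlying: kaef-mu-uk-zu
1. e -> o, i -> u / B C0 _: fires at position(s) 3: kaofmuukzu
2. f -> v, t -> d / _ Z: no change
surface: kaofmuukzu

cell NUM=zo, ASPECT=ta, RANK=lu:
underlying: kaef-o-neg-b
1. e -> o, i -> u / B C0 _: fires at position(s) 3, 7: kaofonogb
2. f -> v, t -> d / _ Z: no change
surface: kaofonogb


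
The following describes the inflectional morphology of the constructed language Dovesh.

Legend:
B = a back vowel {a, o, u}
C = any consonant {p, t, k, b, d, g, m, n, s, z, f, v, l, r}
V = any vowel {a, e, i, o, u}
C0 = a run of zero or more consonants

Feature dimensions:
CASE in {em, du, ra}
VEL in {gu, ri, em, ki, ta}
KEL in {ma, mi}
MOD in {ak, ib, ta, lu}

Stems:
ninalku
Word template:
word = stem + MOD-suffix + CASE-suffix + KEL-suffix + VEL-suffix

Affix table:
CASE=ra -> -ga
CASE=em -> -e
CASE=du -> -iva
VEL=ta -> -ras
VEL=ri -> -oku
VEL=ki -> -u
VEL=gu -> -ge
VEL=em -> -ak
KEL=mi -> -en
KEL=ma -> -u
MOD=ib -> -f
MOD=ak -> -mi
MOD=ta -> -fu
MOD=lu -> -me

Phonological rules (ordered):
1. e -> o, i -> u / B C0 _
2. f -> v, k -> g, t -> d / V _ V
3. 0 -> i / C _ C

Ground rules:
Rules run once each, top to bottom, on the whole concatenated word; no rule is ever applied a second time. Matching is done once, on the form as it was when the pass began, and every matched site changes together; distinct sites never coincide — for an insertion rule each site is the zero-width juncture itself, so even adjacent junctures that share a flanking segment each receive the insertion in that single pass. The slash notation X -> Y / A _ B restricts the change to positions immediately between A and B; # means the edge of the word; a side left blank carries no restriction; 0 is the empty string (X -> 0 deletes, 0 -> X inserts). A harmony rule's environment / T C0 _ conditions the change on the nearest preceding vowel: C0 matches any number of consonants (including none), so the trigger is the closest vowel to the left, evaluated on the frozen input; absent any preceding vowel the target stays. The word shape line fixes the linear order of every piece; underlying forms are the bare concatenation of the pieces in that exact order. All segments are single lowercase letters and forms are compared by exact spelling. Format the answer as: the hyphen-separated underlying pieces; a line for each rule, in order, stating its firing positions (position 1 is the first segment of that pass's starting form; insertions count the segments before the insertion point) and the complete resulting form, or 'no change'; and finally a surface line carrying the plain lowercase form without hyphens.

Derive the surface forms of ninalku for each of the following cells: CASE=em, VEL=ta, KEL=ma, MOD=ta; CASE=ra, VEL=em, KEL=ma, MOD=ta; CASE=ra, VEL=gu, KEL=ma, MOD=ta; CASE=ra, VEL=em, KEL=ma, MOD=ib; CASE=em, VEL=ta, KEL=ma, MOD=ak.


cell CASE=em, VEL=ta, KEL=ma, MOD=ta:
underlying: ninalku-fu-e-u-ras
1. e -> o, i -> u / B C0 _: fires at position(s) 10: ninalkufuouras
2. f -> v, k -> g, t -> d / V _ V: fires at position(s) 8: ninalkuvuouras
3. 0 -> i / C _ C: inserts after position(s) 5: ninalikuvuouras
surface: ninalikuvuouras

cell CASE=ra, VEL=em, KEL=ma, MOD=ta:
underlying: ninalku-fu-ga-u-ak
1. e -> o, i -> u / B C0 _: no change
2. f -> v, k -> g, t -> d / V _ V: fires at position(s) 8: ninalkuvugauak
3. 0 -> i / C _ C: inserts after position(s) 5: ninalikuvugauak
surface: ninalikuvugauak

cell CASE=ra, VEL=gu, KEL=ma, MOD=ta:
underlying: ninalku-fu-ga-u-ge
1. e -> o, i -> u / B C0 _: fires at position(s) 14: ninalkufugaugo
2. f -> v, k -> g, t -> d / V _ V: fires at position(s) 8: ninalkuvugaugo
3. 0 -> i / C _ C: inserts after position(s) 5: ninalikuvugaugo
surface: ninalikuvugaugo

cell CASE=ra, VEL=em, KEL=ma, MOD=ib:
underlying: ninalku-f-ga-u-ak
1. e -> o, i -> u / B C0 _: no change
2. f -> v, k -> g, t -> d / V _ V: no change
3. 0 -> i / C _ C: inserts after position(s) 5, 8: ninalikufigauak
surface: ninalikufigauak

cell CASE=em, VEL=ta, KEL=ma, MOD=ak:
underlying: ninalku-mi-e-u-ras
1. e -> o, i -> u / B C0 _: fires at position(s) 9: ninalkumueuras
2. f -> v, k -> g, t -> d / V _ V: no change
3. 0 -> i / C _ C: inserts after position(s) 5: ninalikumueuras
surface: ninalikumueuras


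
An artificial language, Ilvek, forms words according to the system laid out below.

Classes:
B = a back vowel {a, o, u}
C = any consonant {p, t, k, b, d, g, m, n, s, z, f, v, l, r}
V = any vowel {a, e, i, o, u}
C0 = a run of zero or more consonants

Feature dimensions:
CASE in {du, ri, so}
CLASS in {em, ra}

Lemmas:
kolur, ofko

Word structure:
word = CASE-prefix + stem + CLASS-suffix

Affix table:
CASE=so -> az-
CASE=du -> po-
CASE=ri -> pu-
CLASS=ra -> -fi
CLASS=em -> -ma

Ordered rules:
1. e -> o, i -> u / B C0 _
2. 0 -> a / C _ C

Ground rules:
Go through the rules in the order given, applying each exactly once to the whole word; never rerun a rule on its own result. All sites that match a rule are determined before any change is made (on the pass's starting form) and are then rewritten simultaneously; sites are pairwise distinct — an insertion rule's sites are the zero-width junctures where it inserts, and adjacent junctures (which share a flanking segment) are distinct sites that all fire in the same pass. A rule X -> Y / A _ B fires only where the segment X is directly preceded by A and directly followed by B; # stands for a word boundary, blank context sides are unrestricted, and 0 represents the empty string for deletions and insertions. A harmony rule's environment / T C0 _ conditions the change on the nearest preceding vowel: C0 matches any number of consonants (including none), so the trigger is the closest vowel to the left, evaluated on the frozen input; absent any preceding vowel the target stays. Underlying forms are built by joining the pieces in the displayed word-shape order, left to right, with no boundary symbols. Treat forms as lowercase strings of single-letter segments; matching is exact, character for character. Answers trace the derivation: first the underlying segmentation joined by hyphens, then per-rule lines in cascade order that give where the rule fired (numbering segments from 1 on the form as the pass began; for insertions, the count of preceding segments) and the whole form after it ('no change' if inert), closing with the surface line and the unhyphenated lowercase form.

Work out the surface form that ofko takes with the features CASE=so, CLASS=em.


underlying: az-ofko-ma
1. e -> o, i -> u / B C0 _: no change
2. 0 -> a / C _ C: inserts after position(s) 4: azofakoma
surface: azofakoma


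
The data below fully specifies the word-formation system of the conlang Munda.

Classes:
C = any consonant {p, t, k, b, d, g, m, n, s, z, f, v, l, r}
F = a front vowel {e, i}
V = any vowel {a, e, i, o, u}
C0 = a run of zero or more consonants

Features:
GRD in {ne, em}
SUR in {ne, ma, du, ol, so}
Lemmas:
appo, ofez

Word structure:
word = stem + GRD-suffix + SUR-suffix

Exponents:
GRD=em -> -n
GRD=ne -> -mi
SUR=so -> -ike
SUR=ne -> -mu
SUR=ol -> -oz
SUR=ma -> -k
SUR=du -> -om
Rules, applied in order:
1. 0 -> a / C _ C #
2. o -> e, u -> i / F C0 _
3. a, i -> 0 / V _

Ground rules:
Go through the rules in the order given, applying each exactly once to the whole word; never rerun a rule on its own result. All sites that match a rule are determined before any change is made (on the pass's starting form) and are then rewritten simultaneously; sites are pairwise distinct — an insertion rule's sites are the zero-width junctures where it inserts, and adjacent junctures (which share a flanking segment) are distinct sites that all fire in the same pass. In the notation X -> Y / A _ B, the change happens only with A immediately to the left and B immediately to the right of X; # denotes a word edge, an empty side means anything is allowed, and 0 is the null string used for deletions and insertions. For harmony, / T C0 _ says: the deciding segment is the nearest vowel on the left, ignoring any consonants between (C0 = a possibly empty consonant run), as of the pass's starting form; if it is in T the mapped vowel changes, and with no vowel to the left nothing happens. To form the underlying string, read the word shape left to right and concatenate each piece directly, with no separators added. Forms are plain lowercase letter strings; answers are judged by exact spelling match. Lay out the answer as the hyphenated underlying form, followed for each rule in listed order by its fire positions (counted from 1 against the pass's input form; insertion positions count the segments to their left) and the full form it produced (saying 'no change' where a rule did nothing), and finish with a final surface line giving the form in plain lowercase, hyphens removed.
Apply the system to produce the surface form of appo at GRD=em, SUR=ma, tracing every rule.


underlying: appo-n-k
1. 0 -> a / C _ C #: inserts after position(s) 5: apponak
2. o -> e, u -> i / F C0 _: no change
3. a, i -> 0 / V _: no change
surface: apponak


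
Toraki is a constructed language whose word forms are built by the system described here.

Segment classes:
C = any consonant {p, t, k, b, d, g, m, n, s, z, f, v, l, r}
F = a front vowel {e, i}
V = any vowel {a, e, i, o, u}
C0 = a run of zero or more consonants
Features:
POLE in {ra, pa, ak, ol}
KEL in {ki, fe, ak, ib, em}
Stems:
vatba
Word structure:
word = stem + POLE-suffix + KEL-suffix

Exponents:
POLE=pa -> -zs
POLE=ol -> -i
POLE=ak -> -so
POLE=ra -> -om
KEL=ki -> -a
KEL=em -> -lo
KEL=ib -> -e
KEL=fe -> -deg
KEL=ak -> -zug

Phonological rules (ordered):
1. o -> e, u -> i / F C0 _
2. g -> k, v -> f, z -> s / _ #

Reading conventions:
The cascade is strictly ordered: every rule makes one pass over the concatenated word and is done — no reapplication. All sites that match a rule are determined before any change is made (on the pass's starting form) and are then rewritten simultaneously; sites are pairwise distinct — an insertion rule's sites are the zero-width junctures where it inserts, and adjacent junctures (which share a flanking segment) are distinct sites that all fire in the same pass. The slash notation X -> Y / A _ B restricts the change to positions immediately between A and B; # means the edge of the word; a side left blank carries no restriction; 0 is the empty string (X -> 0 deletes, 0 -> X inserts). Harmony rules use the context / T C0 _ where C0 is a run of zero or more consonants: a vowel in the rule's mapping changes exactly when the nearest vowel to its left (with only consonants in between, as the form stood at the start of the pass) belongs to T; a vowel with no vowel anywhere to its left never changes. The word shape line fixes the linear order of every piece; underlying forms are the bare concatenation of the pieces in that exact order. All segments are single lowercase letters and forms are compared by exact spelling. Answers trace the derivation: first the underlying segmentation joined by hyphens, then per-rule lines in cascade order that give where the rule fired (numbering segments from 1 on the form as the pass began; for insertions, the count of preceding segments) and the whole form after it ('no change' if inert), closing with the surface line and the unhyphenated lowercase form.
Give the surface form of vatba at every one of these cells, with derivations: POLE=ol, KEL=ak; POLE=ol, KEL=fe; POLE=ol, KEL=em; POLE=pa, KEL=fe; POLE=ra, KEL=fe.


cell POLE=ol, KEL=ak:
underlying: vatba-i-zug
1. o -> e, u -> i / F C0 _: fires at position(s) 8: vatbaizig
2. g -> k, v -> f, z -> s / _ #: fires at position(s) 9: vatbaizik
surface: vatbaizik

cell POLE=ol, KEL=fe:
underlying: vatba-i-deg
1. o -> e, u -> i / F C0 _: no change
2. g -> k, v -> f, z -> s / _ #: fires at position(s) 9: vatbaidek
surface: vatbaidek

cell POLE=ol, KEL=em:
underlying: vatba-i-lo
1. o -> e, u -> i / F C0 _: fires at position(s) 8: vatbaile
2. g -> k, v -> f, z -> s / _ #: no change
surface: vatbaile

cell POLE=pa, KEL=fe:
underlying: vatba-zs-deg
1. o -> e, u -> i / F C0 _: no change
2. g -> k, v -> f, z -> s / _ #: fires at position(s) 10: vatbazsdek
surface: vatbazsdek

cell POLE=ra, KEL=fe:
underlying: vatba-om-deg
1. o -> e, u -> i / F C0 _: no change
2. g -> k, v -> f, z -> s / _ #: fires at position(s) 10: vatbaomdek
surface: vatbaomdek


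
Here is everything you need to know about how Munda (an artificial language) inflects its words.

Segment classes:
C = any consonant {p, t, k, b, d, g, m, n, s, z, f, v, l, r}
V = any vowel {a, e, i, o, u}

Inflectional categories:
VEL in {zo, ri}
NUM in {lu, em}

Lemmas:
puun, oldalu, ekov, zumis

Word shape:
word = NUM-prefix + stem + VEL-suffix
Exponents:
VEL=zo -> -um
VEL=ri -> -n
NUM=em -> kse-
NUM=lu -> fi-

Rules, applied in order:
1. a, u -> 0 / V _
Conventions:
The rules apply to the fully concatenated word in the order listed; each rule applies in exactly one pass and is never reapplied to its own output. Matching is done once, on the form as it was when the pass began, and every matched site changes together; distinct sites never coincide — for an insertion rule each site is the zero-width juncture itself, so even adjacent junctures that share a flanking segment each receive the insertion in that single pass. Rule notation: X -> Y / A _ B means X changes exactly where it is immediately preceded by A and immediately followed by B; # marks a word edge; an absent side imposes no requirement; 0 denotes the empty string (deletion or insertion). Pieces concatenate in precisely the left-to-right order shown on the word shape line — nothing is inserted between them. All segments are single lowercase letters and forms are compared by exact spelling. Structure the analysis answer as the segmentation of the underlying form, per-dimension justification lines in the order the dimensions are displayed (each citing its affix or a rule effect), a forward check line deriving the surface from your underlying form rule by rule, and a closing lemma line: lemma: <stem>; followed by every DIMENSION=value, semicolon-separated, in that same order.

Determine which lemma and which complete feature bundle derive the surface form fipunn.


underlying: fi-puun-n
VEL=ri - signalled by the affix -n
NUM=lu - signalled by the affix fi-
check: fipuunn -> fipunn
lemma: puun; VEL=ri; NUM=lu


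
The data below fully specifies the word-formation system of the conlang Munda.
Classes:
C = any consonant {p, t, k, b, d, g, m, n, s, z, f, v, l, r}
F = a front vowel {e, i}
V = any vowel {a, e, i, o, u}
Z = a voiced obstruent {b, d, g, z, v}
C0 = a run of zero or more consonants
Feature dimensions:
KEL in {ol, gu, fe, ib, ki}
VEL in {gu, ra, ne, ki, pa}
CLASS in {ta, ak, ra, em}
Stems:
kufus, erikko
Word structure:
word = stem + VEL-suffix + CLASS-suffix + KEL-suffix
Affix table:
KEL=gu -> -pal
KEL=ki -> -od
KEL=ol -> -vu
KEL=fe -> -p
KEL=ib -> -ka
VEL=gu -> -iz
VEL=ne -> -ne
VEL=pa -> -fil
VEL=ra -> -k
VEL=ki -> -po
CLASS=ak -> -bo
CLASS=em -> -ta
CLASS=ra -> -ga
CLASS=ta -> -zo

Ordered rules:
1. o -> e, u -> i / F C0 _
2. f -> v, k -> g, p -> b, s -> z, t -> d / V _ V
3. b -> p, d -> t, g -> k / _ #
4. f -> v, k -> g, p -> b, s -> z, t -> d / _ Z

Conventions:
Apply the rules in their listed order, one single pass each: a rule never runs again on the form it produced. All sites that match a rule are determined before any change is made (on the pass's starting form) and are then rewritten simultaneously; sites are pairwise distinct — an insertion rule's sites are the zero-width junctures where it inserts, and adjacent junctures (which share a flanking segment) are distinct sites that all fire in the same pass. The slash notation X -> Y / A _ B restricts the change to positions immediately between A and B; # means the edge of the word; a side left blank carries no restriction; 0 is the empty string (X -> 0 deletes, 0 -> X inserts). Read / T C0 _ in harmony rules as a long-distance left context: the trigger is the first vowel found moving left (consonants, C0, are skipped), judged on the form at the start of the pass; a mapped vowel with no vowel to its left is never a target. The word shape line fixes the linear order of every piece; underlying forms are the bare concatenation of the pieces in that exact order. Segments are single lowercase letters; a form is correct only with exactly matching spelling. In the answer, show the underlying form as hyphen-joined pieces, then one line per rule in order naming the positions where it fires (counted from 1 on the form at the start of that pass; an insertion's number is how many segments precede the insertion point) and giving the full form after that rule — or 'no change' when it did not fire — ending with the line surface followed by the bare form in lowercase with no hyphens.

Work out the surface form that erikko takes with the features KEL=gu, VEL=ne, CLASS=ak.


underlying: erikko-ne-bo-pal
1. o -> e, u -> i / F C0 _: fires at position(s) 6, 10: erikkenebepal
2. f -> v, k -> g, p -> b, s -> z, t -> d / V _ V: fires at position(s) 11: erikkenebebal
3. b -> p, d -> t, g -> k / _ #: no change
4. f -> v, k -> g, p -> b, s -> z, t -> d / _ Z: no change
surface: erikkenebebal


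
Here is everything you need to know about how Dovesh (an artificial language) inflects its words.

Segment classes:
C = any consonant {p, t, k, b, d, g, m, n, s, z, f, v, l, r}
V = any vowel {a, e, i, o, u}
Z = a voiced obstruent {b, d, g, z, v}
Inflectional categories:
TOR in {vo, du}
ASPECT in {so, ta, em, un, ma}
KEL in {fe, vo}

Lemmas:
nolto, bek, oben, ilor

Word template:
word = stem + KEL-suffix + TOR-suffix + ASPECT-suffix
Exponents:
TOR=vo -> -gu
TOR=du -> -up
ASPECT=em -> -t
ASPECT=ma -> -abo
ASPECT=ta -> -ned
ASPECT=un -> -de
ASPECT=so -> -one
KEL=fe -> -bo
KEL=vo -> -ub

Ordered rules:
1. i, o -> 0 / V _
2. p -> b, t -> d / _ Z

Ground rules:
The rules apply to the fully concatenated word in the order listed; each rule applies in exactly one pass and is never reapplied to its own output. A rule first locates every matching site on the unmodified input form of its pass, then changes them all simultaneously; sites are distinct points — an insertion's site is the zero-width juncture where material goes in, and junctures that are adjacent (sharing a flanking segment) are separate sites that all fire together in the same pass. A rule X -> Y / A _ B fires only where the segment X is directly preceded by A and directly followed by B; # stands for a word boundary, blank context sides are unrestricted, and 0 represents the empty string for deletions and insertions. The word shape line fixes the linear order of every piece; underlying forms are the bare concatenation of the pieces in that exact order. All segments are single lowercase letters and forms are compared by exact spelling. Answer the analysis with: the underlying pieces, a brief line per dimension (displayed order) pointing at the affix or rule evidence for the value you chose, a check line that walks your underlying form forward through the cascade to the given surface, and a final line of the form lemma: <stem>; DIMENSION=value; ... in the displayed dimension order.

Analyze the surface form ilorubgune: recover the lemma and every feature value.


underlying: ilor-ub-gu-one
TOR=vo - signalled by the affix -gu
ASPECT=so - signalled by the affix -one
KEL=vo - signalled by the affix -ub
check: ilorubguone -> ilorubgune -> ilorubgune
lemma: ilor; TOR=vo; ASPECT=so; KEL=vo


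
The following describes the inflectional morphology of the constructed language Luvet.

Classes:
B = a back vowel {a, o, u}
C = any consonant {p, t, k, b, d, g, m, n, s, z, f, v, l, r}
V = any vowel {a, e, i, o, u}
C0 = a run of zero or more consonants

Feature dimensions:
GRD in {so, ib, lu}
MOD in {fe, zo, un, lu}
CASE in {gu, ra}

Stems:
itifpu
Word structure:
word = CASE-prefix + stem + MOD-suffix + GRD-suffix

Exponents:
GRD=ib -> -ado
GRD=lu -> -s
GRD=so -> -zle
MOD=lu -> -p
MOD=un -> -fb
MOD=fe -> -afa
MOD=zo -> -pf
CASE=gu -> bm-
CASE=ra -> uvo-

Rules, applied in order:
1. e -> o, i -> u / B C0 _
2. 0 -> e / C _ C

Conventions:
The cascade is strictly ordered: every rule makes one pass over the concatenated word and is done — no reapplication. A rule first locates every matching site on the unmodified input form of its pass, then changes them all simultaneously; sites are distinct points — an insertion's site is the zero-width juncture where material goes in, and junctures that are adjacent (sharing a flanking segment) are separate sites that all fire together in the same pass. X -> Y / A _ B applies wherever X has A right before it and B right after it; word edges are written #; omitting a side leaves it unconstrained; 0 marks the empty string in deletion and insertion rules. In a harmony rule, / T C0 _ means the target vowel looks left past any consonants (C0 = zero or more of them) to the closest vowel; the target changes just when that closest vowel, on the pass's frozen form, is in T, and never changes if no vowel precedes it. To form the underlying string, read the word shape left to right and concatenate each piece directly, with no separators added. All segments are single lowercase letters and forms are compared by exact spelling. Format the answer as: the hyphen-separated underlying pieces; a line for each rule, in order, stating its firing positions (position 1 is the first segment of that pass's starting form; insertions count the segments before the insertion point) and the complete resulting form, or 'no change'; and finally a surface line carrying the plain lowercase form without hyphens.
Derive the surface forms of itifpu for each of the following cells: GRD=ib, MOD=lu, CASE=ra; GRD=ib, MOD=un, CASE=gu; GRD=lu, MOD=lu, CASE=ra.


cell GRD=ib, MOD=lu, CASE=ra:
underlying: uvo-itifpu-p-ado
1. e -> o, i -> u / B C0 _: fires at position(s) 4: uvoutifpupado
2. 0 -> e / C _ C: inserts after position(s) 7: uvoutifepupado
surface: uvoutifepupado

cell GRD=ib, MOD=un, CASE=gu:
underlying: bm-itifpu-fb-ado
1. e -> o, i -> u / B C0 _: no change
2. 0 -> e / C _ C: inserts after position(s) 1, 6, 9: bemitifepufebado
surface: bemitifepufebado

cell GRD=lu, MOD=lu, CASE=ra:
underlying: uvo-itifpu-p-s
1. e -> o, i -> u / B C0 _: fires at position(s) 4: uvoutifpups
2. 0 -> e / C _ C: inserts after position(s) 7, 10: uvoutifepupes
surface: uvoutifepupes


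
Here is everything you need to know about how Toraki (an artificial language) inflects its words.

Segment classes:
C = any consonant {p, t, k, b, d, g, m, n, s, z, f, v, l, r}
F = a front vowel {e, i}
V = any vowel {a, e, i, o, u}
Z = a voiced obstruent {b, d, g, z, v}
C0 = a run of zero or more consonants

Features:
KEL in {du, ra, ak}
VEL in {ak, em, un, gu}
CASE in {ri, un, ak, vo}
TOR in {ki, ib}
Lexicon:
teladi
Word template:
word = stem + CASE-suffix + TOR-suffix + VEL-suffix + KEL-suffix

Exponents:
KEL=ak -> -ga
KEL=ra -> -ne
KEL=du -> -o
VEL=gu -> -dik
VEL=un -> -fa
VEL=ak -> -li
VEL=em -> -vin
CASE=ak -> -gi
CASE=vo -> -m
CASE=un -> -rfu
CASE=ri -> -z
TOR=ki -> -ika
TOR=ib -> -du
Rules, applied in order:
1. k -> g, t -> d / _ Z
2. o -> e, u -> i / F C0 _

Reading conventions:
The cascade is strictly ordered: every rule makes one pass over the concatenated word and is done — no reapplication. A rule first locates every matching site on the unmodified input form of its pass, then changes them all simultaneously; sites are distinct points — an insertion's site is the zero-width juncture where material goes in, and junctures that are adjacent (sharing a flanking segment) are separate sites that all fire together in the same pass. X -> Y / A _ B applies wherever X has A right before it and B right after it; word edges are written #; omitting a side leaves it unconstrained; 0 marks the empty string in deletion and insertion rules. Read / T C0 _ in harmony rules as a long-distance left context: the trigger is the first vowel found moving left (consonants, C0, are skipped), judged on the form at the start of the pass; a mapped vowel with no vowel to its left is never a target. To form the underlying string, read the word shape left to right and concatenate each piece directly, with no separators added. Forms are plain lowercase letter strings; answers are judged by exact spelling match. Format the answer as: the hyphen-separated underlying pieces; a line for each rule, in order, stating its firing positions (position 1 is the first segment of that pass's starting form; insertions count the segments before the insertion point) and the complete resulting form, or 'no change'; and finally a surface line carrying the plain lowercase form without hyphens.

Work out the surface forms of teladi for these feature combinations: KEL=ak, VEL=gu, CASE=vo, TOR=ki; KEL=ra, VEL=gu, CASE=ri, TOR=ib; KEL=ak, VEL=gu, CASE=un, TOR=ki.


cell KEL=ak, VEL=gu, CASE=vo, TOR=ki:
underlying: teladi-m-ika-dik-ga
1. k -> g, t -> d / _ Z: fires at position(s) 13: teladimikadigga
2. o -> e, u -> i / F C0 _: no change
surface: teladimikadigga

cell KEL=ra, VEL=gu, CASE=ri, TOR=ib:
underlying: teladi-z-du-dik-ne
1. k -> g, t -> d / _ Z: no change
2. o -> e, u -> i / F C0 _: fires at position(s) 9: teladizdidikne
surface: teladizdidikne

cell KEL=ak, VEL=gu, CASE=un, TOR=ki:
underlying: teladi-rfu-ika-dik-ga
1. k -> g, t -> d / _ Z: fires at position(s) 15: teladirfuikadigga
2. o -> e, u -> i / F C0 _: fires at position(s) 9: teladirfiikadigga
surface: teladirfiikadigga
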